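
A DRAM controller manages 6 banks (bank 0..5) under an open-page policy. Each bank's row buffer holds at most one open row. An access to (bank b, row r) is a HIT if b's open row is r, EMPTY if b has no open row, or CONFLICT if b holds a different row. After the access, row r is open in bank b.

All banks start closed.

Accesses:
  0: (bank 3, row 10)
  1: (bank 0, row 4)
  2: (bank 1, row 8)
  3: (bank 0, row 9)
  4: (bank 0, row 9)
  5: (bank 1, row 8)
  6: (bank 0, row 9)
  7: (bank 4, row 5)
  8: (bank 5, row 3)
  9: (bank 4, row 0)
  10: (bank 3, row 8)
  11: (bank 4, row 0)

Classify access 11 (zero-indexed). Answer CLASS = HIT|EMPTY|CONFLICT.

CLASS = HIT

0: bank 3 row 10 — prev None → EMPTY
1: bank 0 row 4 — prev None → EMPTY
2: bank 1 row 8 — prev None → EMPTY
3: bank 0 row 9 — prev 4 → CONFLICT
4: bank 0 row 9 — prev 9 → HIT
5: bank 1 row 8 — prev 8 → HIT
6: bank 0 row 9 — prev 9 → HIT
7: bank 4 row 5 — prev None → EMPTY
8: bank 5 row 3 — prev None → EMPTY
9: bank 4 row 0 — prev 5 → CONFLICT
10: bank 3 row 8 — prev 10 → CONFLICT
11: bank 4 row 0 — prev 0 → HIT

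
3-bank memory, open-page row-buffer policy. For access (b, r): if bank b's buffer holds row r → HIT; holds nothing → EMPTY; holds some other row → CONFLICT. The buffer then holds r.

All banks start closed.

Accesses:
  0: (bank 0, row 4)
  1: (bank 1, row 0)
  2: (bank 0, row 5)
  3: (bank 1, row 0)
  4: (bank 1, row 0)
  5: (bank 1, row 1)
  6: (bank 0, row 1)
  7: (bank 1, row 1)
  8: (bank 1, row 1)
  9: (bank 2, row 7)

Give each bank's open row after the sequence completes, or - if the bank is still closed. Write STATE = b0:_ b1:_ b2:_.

STATE = b0:1 b1:1 b2:7

  [0] b0 r4: no row ⇒ E
  [1] b1 r0: no row ⇒ E
  [2] b0 r5: had r4 ⇒ C
  [3] b1 r0: had r0 ⇒ H
  [4] b1 r0: had r0 ⇒ H
  [5] b1 r1: had r0 ⇒ C
  [6] b0 r1: had r5 ⇒ C
  [7] b1 r1: had r1 ⇒ H
  [8] b1 r1: had r1 ⇒ H
  [9] b2 r7: no row ⇒ E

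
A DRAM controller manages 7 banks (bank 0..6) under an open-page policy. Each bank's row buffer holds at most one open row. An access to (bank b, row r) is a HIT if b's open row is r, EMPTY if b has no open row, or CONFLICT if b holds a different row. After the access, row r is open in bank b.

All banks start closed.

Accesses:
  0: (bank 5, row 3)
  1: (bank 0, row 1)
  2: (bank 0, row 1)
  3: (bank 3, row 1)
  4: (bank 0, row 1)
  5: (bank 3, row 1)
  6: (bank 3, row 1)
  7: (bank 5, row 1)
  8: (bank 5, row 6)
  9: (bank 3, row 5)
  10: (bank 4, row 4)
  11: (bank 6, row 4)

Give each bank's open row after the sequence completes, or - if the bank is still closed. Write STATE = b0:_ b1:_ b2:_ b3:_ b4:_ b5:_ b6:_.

STATE = b0:1 b1:- b2:- b3:5 b4:4 b5:6 b6:4

  [0] b5 r3: no row ⇒ E
  [1] b0 r1: no row ⇒ E
  [2] b0 r1: had r1 ⇒ H
  [3] b3 r1: no row ⇒ E
  [4] b0 r1: had r1 ⇒ H
  [5] b3 r1: had r1 ⇒ H
  [6] b3 r1: had r1 ⇒ H
  [7] b5 r1: had r3 ⇒ C
  [8] b5 r6: had r1 ⇒ C
  [9] b3 r5: had r1 ⇒ C
  [10] b4 r4: no row ⇒ E
  [11] b6 r4: no row ⇒ E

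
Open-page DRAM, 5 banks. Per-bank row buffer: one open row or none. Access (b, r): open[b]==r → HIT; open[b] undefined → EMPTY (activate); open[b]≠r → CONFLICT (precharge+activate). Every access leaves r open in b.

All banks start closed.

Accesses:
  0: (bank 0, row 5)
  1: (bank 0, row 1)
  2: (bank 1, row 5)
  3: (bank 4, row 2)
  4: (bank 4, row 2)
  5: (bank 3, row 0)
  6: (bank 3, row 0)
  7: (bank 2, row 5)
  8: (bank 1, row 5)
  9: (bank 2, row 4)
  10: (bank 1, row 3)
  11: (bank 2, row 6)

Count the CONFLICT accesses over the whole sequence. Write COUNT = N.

COUNT = 4

step 0: bank0 None->5 [EMPTY]
step 1: bank0 5->1 [CONFLICT]
step 2: bank1 None->5 [EMPTY]
step 3: bank4 None->2 [EMPTY]
step 4: bank4 2->2 [HIT]
step 5: bank3 None->0 [EMPTY]
step 6: bank3 0->0 [HIT]
step 7: bank2 None->5 [EMPTY]
step 8: bank1 5->5 [HIT]
step 9: bank2 5->4 [CONFLICT]
step 10: bank1 5->3 [CONFLICT]
step 11: bank2 4->6 [CONFLICT]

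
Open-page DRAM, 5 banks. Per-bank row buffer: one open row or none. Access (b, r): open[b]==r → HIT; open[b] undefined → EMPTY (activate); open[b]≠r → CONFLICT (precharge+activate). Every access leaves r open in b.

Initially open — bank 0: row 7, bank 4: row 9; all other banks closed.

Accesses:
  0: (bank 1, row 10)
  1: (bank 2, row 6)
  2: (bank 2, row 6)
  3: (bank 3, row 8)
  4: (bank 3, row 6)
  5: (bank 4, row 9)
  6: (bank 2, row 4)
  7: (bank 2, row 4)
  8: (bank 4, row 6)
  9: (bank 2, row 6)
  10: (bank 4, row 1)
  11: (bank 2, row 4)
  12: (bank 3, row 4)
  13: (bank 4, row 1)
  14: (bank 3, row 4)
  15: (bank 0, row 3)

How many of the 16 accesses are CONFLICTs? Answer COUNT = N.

COUNT = 8

#0 (1,10) E
#1 (2,6) E
#2 (2,6) H  (was 6)
#3 (3,8) E
#4 (3,6) C  (was 8)
#5 (4,9) H  (was 9)
#6 (2,4) C  (was 6)
#7 (2,4) H  (was 4)
#8 (4,6) C  (was 9)
#9 (2,6) C  (was 4)
#10 (4,1) C  (was 6)
#11 (2,4) C  (was 6)
#12 (3,4) C  (was 6)
#13 (4,1) H  (was 1)
#14 (3,4) H  (was 4)
#15 (0,3) C  (was 7)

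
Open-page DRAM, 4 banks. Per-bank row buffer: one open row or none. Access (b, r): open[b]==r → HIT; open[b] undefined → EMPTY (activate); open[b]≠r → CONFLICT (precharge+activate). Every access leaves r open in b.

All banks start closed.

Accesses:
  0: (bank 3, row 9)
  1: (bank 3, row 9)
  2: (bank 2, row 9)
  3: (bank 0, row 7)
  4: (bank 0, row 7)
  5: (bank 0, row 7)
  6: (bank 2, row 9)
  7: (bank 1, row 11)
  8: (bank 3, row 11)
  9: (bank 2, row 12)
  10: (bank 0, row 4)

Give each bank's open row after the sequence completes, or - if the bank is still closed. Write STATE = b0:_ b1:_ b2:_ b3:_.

STATE = b0:4 b1:11 b2:12 b3:11

  [0] b3 r9: no row ⇒ E
  [1] b3 r9: had r9 ⇒ H
  [2] b2 r9: no row ⇒ E
  [3] b0 r7: no row ⇒ E
  [4] b0 r7: had r7 ⇒ H
  [5] b0 r7: had r7 ⇒ H
  [6] b2 r9: had r9 ⇒ H
  [7] b1 r11: no row ⇒ E
  [8] b3 r11: had r9 ⇒ C
  [9] b2 r12: had r9 ⇒ C
  [10] b0 r4: had r7 ⇒ C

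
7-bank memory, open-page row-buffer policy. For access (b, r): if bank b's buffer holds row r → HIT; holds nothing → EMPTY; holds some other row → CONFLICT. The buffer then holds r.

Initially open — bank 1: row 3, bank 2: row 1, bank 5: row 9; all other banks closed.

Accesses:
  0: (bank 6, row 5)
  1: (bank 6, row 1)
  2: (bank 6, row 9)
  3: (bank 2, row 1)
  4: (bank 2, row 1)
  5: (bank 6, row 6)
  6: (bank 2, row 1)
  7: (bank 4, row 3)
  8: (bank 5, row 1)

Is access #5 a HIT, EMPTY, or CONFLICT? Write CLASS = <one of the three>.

0: bank 6 row 5 — prev None → EMPTY
1: bank 6 row 1 — prev 5 → CONFLICT
2: bank 6 row 9 — prev 1 → CONFLICT
3: bank 2 row 1 — prev 1 → HIT
4: bank 2 row 1 — prev 1 → HIT
5: bank 6 row 6 — prev 9 → CONFLICT
6: bank 2 row 1 — prev 1 → HIT
7: bank 4 row 3 — prev None → EMPTY
8: bank 5 row 1 — prev 9 → CONFLICT

CLASS = CONFLICT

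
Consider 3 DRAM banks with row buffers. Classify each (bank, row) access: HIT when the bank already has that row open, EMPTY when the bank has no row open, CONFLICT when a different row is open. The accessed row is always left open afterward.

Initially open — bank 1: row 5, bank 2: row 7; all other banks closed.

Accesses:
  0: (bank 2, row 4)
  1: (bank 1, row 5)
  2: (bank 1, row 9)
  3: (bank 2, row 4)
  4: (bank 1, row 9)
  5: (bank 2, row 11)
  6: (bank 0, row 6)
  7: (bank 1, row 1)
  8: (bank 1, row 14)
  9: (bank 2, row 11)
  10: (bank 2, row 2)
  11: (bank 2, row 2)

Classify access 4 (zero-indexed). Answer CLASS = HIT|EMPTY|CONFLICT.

step 0: bank2 7->4 [CONFLICT]
step 1: bank1 5->5 [HIT]
step 2: bank1 5->9 [CONFLICT]
step 3: bank2 4->4 [HIT]
step 4: bank1 9->9 [HIT]
step 5: bank2 4->11 [CONFLICT]
step 6: bank0 None->6 [EMPTY]
step 7: bank1 9->1 [CONFLICT]
step 8: bank1 1->14 [CONFLICT]
step 9: bank2 11->11 [HIT]
step 10: bank2 11->2 [CONFLICT]
step 11: bank2 2->2 [HIT]

CLASS = HIT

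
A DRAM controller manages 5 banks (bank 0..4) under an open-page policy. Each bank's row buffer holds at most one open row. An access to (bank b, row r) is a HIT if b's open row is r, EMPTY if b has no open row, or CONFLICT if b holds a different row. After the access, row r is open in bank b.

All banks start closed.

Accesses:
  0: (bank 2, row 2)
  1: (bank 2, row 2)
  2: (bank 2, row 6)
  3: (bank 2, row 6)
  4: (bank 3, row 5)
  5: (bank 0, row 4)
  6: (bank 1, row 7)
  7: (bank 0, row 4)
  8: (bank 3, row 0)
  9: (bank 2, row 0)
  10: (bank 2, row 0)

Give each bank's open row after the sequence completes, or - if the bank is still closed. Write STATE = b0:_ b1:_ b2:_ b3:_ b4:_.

0: bank 2 row 2 — prev None → EMPTY
1: bank 2 row 2 — prev 2 → HIT
2: bank 2 row 6 — prev 2 → CONFLICT
3: bank 2 row 6 — prev 6 → HIT
4: bank 3 row 5 — prev None → EMPTY
5: bank 0 row 4 — prev None → EMPTY
6: bank 1 row 7 — prev None → EMPTY
7: bank 0 row 4 — prev 4 → HIT
8: bank 3 row 0 — prev 5 → CONFLICT
9: bank 2 row 0 — prev 6 → CONFLICT
10: bank 2 row 0 — prev 0 → HIT

STATE = b0:4 b1:7 b2:0 b3:0 b4:-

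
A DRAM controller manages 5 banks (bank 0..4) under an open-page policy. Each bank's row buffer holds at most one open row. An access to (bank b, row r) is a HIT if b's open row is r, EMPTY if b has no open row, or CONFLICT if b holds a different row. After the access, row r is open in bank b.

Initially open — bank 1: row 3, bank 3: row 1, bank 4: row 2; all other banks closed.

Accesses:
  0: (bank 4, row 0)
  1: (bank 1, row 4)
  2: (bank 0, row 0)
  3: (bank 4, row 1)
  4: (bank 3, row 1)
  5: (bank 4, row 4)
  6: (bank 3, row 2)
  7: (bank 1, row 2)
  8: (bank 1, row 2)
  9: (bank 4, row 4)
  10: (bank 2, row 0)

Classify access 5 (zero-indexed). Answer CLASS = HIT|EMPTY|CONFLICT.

  [0] b4 r0: had r2 ⇒ C
  [1] b1 r4: had r3 ⇒ C
  [2] b0 r0: no row ⇒ E
  [3] b4 r1: had r0 ⇒ C
  [4] b3 r1: had r1 ⇒ H
  [5] b4 r4: had r1 ⇒ C
  [6] b3 r2: had r1 ⇒ C
  [7] b1 r2: had r4 ⇒ C
  [8] b1 r2: had r2 ⇒ H
  [9] b4 r4: had r4 ⇒ H
  [10] b2 r0: no row ⇒ E

CLASS = CONFLICT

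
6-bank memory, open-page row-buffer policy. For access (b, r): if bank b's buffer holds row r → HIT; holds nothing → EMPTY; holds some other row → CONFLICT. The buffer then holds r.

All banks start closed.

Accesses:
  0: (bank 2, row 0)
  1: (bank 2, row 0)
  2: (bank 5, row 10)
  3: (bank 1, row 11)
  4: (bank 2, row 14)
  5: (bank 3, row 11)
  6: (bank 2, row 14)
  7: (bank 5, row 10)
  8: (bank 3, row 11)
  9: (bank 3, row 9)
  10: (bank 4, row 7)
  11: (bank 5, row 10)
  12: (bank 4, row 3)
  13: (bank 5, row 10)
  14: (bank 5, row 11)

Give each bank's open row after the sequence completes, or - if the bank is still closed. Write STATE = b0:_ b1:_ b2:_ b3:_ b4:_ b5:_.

0: bank 2 row 0 — prev None → EMPTY
1: bank 2 row 0 — prev 0 → HIT
2: bank 5 row 10 — prev None → EMPTY
3: bank 1 row 11 — prev None → EMPTY
4: bank 2 row 14 — prev 0 → CONFLICT
5: bank 3 row 11 — prev None → EMPTY
6: bank 2 row 14 — prev 14 → HIT
7: bank 5 row 10 — prev 10 → HIT
8: bank 3 row 11 — prev 11 → HIT
9: bank 3 row 9 — prev 11 → CONFLICT
10: bank 4 row 7 — prev None → EMPTY
11: bank 5 row 10 — prev 10 → HIT
12: bank 4 row 3 — prev 7 → CONFLICT
13: bank 5 row 10 — prev 10 → HIT
14: bank 5 row 11 — prev 10 → CONFLICT

STATE = b0:- b1:11 b2:14 b3:9 b4:3 b5:11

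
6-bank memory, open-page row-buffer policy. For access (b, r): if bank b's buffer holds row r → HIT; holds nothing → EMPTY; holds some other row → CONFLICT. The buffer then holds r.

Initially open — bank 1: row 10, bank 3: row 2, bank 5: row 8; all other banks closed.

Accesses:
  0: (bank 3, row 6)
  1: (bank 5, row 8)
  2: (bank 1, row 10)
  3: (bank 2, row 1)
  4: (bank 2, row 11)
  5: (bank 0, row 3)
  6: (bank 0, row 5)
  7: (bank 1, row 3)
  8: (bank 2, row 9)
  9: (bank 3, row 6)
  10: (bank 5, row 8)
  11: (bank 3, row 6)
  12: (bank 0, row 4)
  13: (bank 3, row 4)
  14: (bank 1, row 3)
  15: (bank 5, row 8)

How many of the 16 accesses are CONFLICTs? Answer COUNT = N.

COUNT = 7

  [0] b3 r6: had r2 ⇒ C
  [1] b5 r8: had r8 ⇒ H
  [2] b1 r10: had r10 ⇒ H
  [3] b2 r1: no row ⇒ E
  [4] b2 r11: had r1 ⇒ C
  [5] b0 r3: no row ⇒ E
  [6] b0 r5: had r3 ⇒ C
  [7] b1 r3: had r10 ⇒ C
  [8] b2 r9: had r11 ⇒ C
  [9] b3 r6: had r6 ⇒ H
  [10] b5 r8: had r8 ⇒ H
  [11] b3 r6: had r6 ⇒ H
  [12] b0 r4: had r5 ⇒ C
  [13] b3 r4: had r6 ⇒ C
  [14] b1 r3: had r3 ⇒ H
  [15] b5 r8: had r8 ⇒ H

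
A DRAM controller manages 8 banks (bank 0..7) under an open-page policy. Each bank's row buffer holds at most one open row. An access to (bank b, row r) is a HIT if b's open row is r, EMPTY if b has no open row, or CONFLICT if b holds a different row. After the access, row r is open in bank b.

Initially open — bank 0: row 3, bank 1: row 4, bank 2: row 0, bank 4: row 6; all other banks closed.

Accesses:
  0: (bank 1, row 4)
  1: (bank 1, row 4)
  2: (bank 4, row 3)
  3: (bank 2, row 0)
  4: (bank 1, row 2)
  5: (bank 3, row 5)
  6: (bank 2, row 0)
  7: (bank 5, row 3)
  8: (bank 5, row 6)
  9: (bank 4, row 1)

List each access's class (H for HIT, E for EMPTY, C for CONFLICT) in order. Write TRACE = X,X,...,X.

TRACE = H,H,C,H,C,E,H,E,C,C

step 0: bank1 4->4 [HIT]
step 1: bank1 4->4 [HIT]
step 2: bank4 6->3 [CONFLICT]
step 3: bank2 0->0 [HIT]
step 4: bank1 4->2 [CONFLICT]
step 5: bank3 None->5 [EMPTY]
step 6: bank2 0->0 [HIT]
step 7: bank5 None->3 [EMPTY]
step 8: bank5 3->6 [CONFLICT]
step 9: bank4 3->1 [CONFLICT]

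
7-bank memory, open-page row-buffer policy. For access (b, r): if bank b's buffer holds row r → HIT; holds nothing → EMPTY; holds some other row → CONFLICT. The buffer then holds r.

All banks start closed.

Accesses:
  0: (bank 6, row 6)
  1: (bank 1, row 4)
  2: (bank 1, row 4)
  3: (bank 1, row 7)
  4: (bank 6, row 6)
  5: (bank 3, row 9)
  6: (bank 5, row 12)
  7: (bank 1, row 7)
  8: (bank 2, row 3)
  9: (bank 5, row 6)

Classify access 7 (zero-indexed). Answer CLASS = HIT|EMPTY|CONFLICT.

  [0] b6 r6: no row ⇒ E
  [1] b1 r4: no row ⇒ E
  [2] b1 r4: had r4 ⇒ H
  [3] b1 r7: had r4 ⇒ C
  [4] b6 r6: had r6 ⇒ H
  [5] b3 r9: no row ⇒ E
  [6] b5 r12: no row ⇒ E
  [7] b1 r7: had r7 ⇒ H
  [8] b2 r3: no row ⇒ E
  [9] b5 r6: had r12 ⇒ C

CLASS = HIT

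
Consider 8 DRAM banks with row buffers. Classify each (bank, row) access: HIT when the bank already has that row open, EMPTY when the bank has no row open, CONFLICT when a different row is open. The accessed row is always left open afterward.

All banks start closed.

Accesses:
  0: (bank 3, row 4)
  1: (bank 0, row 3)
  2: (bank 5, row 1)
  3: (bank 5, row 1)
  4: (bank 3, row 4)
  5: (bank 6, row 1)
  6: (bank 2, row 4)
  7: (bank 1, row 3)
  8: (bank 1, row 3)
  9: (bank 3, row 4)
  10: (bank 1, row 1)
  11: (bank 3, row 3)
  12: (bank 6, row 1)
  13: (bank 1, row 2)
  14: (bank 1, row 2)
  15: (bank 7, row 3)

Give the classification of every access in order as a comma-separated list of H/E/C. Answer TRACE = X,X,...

#0 (3,4) E
#1 (0,3) E
#2 (5,1) E
#3 (5,1) H  (was 1)
#4 (3,4) H  (was 4)
#5 (6,1) E
#6 (2,4) E
#7 (1,3) E
#8 (1,3) H  (was 3)
#9 (3,4) H  (was 4)
#10 (1,1) C  (was 3)
#11 (3,3) C  (was 4)
#12 (6,1) H  (was 1)
#13 (1,2) C  (was 1)
#14 (1,2) H  (was 2)
#15 (7,3) E

TRACE = E,E,E,H,H,E,E,E,H,H,C,C,H,C,H,E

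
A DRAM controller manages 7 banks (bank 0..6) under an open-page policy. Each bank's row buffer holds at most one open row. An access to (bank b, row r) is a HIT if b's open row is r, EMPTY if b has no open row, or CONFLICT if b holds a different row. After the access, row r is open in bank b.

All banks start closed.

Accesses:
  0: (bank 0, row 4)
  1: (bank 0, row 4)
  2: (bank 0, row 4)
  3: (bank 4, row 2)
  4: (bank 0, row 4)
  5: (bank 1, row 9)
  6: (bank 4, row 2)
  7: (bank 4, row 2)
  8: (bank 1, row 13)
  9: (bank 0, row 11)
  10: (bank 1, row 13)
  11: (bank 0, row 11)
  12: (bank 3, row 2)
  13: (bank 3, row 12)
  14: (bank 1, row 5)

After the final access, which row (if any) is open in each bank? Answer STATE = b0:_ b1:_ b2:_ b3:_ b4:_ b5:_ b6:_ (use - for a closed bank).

step 0: bank0 None->4 [EMPTY]
step 1: bank0 4->4 [HIT]
step 2: bank0 4->4 [HIT]
step 3: bank4 None->2 [EMPTY]
step 4: bank0 4->4 [HIT]
step 5: bank1 None->9 [EMPTY]
step 6: bank4 2->2 [HIT]
step 7: bank4 2->2 [HIT]
step 8: bank1 9->13 [CONFLICT]
step 9: bank0 4->11 [CONFLICT]
step 10: bank1 13->13 [HIT]
step 11: bank0 11->11 [HIT]
step 12: bank3 None->2 [EMPTY]
step 13: bank3 2->12 [CONFLICT]
step 14: bank1 13->5 [CONFLICT]

STATE = b0:11 b1:5 b2:- b3:12 b4:2 b5:- b6:-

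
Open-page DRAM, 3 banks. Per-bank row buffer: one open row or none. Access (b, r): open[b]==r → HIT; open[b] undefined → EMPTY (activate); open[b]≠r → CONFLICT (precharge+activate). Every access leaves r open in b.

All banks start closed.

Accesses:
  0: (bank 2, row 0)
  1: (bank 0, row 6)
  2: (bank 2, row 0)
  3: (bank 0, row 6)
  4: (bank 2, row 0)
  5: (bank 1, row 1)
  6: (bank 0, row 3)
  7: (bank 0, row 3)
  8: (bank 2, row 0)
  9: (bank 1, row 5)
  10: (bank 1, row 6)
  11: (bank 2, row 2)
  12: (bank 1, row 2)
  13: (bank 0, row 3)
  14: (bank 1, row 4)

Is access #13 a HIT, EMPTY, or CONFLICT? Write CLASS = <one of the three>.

#0 (2,0) E
#1 (0,6) E
#2 (2,0) H  (was 0)
#3 (0,6) H  (was 6)
#4 (2,0) H  (was 0)
#5 (1,1) E
#6 (0,3) C  (was 6)
#7 (0,3) H  (was 3)
#8 (2,0) H  (was 0)
#9 (1,5) C  (was 1)
#10 (1,6) C  (was 5)
#11 (2,2) C  (was 0)
#12 (1,2) C  (was 6)
#13 (0,3) H  (was 3)
#14 (1,4) C  (was 2)

CLASS = HIT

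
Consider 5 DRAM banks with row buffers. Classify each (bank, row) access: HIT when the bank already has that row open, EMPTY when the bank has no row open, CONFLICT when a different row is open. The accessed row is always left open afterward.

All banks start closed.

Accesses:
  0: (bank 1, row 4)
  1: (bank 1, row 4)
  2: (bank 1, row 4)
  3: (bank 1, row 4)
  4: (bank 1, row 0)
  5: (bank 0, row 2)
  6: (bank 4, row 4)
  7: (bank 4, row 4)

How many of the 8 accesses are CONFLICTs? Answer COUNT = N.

COUNT = 1

  [0] b1 r4: no row ⇒ E
  [1] b1 r4: had r4 ⇒ H
  [2] b1 r4: had r4 ⇒ H
  [3] b1 r4: had r4 ⇒ H
  [4] b1 r0: had r4 ⇒ C
  [5] b0 r2: no row ⇒ E
  [6] b4 r4: no row ⇒ E
  [7] b4 r4: had r4 ⇒ H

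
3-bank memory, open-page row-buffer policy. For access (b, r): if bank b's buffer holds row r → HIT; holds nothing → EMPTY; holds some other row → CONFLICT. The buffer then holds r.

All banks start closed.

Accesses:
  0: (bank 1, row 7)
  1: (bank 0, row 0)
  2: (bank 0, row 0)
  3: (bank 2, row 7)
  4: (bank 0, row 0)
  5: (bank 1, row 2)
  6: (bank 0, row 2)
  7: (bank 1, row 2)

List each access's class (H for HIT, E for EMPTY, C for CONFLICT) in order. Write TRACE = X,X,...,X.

0: bank 1 row 7 — prev None → EMPTY
1: bank 0 row 0 — prev None → EMPTY
2: bank 0 row 0 — prev 0 → HIT
3: bank 2 row 7 — prev None → EMPTY
4: bank 0 row 0 — prev 0 → HIT
5: bank 1 row 2 — prev 7 → CONFLICT
6: bank 0 row 2 — prev 0 → CONFLICT
7: bank 1 row 2 — prev 2 → HIT

TRACE = E,E,H,E,H,C,C,H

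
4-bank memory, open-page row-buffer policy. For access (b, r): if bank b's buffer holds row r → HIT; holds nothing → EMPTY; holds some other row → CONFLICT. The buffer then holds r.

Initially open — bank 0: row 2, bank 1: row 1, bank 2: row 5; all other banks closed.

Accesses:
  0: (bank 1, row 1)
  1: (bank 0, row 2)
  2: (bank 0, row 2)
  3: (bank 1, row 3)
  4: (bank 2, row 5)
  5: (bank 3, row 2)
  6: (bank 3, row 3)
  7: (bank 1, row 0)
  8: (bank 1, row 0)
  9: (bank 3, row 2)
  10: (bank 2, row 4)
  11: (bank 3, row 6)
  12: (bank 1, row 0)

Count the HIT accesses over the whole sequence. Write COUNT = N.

COUNT = 6

0: bank 1 row 1 — prev 1 → HIT
1: bank 0 row 2 — prev 2 → HIT
2: bank 0 row 2 — prev 2 → HIT
3: bank 1 row 3 — prev 1 → CONFLICT
4: bank 2 row 5 — prev 5 → HIT
5: bank 3 row 2 — prev None → EMPTY
6: bank 3 row 3 — prev 2 → CONFLICT
7: bank 1 row 0 — prev 3 → CONFLICT
8: bank 1 row 0 — prev 0 → HIT
9: bank 3 row 2 — prev 3 → CONFLICT
10: bank 2 row 4 — prev 5 → CONFLICT
11: bank 3 row 6 — prev 2 → CONFLICT
12: bank 1 row 0 — prev 0 → HIT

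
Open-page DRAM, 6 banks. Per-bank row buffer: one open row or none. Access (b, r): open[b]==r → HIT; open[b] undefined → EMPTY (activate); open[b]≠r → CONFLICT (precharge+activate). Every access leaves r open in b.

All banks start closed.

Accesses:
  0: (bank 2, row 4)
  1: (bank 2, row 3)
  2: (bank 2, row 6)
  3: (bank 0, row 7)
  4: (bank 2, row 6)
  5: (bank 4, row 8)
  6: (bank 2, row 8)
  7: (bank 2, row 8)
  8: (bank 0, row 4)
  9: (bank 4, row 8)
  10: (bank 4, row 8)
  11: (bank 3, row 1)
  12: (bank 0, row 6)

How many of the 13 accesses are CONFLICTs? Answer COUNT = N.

#0 (2,4) E
#1 (2,3) C  (was 4)
#2 (2,6) C  (was 3)
#3 (0,7) E
#4 (2,6) H  (was 6)
#5 (4,8) E
#6 (2,8) C  (was 6)
#7 (2,8) H  (was 8)
#8 (0,4) C  (was 7)
#9 (4,8) H  (was 8)
#10 (4,8) H  (was 8)
#11 (3,1) E
#12 (0,6) C  (was 4)

COUNT = 5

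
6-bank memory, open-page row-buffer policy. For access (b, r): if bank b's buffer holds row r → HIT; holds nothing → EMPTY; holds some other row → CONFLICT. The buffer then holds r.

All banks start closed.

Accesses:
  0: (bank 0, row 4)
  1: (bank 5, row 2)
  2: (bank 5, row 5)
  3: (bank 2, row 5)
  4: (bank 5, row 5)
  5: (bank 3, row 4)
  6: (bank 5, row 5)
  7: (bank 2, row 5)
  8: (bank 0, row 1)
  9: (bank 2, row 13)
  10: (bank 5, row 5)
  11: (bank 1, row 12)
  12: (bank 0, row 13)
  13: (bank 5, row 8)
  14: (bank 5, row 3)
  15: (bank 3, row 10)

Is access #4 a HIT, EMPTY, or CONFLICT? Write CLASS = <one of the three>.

step 0: bank0 None->4 [EMPTY]
step 1: bank5 None->2 [EMPTY]
step 2: bank5 2->5 [CONFLICT]
step 3: bank2 None->5 [EMPTY]
step 4: bank5 5->5 [HIT]
step 5: bank3 None->4 [EMPTY]
step 6: bank5 5->5 [HIT]
step 7: bank2 5->5 [HIT]
step 8: bank0 4->1 [CONFLICT]
step 9: bank2 5->13 [CONFLICT]
step 10: bank5 5->5 [HIT]
step 11: bank1 None->12 [EMPTY]
step 12: bank0 1->13 [CONFLICT]
step 13: bank5 5->8 [CONFLICT]
step 14: bank5 8->3 [CONFLICT]
step 15: bank3 4->10 [CONFLICT]

CLASS = HIT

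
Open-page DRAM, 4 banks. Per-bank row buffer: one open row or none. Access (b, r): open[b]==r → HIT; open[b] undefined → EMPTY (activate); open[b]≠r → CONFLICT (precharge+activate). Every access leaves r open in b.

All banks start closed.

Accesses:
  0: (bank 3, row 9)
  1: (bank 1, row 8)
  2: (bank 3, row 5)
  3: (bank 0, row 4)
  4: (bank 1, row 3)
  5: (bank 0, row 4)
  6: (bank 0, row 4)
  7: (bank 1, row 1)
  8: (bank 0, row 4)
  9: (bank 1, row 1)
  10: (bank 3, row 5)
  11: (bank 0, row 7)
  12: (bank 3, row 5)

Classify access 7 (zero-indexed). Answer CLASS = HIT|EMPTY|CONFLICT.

#0 (3,9) E
#1 (1,8) E
#2 (3,5) C  (was 9)
#3 (0,4) E
#4 (1,3) C  (was 8)
#5 (0,4) H  (was 4)
#6 (0,4) H  (was 4)
#7 (1,1) C  (was 3)
#8 (0,4) H  (was 4)
#9 (1,1) H  (was 1)
#10 (3,5) H  (was 5)
#11 (0,7) C  (was 4)
#12 (3,5) H  (was 5)

CLASS = CONFLICT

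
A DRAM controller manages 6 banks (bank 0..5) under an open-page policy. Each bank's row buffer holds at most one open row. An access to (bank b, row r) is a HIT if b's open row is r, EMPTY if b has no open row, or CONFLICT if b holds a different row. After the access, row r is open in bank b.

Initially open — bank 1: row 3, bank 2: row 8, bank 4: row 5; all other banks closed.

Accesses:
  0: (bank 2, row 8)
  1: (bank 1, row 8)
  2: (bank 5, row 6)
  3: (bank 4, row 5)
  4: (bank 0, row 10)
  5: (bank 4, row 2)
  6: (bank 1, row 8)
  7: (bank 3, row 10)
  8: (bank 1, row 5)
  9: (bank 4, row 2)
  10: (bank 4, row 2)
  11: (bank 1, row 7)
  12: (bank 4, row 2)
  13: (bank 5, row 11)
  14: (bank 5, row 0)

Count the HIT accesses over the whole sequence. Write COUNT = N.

0: bank 2 row 8 — prev 8 → HIT
1: bank 1 row 8 — prev 3 → CONFLICT
2: bank 5 row 6 — prev None → EMPTY
3: bank 4 row 5 — prev 5 → HIT
4: bank 0 row 10 — prev None → EMPTY
5: bank 4 row 2 — prev 5 → CONFLICT
6: bank 1 row 8 — prev 8 → HIT
7: bank 3 row 10 — prev None → EMPTY
8: bank 1 row 5 — prev 8 → CONFLICT
9: bank 4 row 2 — prev 2 → HIT
10: bank 4 row 2 — prev 2 → HIT
11: bank 1 row 7 — prev 5 → CONFLICT
12: bank 4 row 2 — prev 2 → HIT
13: bank 5 row 11 — prev 6 → CONFLICT
14: bank 5 row 0 — prev 11 → CONFLICT

COUNT = 6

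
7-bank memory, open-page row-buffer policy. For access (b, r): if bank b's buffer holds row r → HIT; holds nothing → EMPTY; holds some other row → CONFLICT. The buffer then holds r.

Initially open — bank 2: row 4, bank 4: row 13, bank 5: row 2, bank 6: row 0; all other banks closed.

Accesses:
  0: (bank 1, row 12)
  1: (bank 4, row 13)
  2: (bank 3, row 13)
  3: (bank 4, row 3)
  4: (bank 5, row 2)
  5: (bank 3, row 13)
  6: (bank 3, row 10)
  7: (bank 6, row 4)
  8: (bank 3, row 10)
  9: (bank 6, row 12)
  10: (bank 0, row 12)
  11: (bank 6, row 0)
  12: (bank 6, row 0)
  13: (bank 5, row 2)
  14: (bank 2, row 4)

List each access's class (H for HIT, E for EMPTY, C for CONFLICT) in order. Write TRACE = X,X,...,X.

TRACE = E,H,E,C,H,H,C,C,H,C,E,C,H,H,H

step 0: bank1 None->12 [EMPTY]
step 1: bank4 13->13 [HIT]
step 2: bank3 None->13 [EMPTY]
step 3: bank4 13->3 [CONFLICT]
step 4: bank5 2->2 [HIT]
step 5: bank3 13->13 [HIT]
step 6: bank3 13->10 [CONFLICT]
step 7: bank6 0->4 [CONFLICT]
step 8: bank3 10->10 [HIT]
step 9: bank6 4->12 [CONFLICT]
step 10: bank0 None->12 [EMPTY]
step 11: bank6 12->0 [CONFLICT]
step 12: bank6 0->0 [HIT]
step 13: bank5 2->2 [HIT]
step 14: bank2 4->4 [HIT]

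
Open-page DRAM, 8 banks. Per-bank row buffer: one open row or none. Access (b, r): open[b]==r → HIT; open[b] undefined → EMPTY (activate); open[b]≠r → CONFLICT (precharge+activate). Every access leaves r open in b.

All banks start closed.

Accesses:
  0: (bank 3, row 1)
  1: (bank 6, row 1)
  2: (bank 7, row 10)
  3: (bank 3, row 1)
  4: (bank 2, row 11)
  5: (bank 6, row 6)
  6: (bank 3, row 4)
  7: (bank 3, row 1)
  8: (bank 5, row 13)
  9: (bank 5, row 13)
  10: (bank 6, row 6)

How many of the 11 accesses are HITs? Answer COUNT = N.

0: bank 3 row 1 — prev None → EMPTY
1: bank 6 row 1 — prev None → EMPTY
2: bank 7 row 10 — prev None → EMPTY
3: bank 3 row 1 — prev 1 → HIT
4: bank 2 row 11 — prev None → EMPTY
5: bank 6 row 6 — prev 1 → CONFLICT
6: bank 3 row 4 — prev 1 → CONFLICT
7: bank 3 row 1 — prev 4 → CONFLICT
8: bank 5 row 13 — prev None → EMPTY
9: bank 5 row 13 — prev 13 → HIT
10: bank 6 row 6 — prev 6 → HIT

COUNT = 3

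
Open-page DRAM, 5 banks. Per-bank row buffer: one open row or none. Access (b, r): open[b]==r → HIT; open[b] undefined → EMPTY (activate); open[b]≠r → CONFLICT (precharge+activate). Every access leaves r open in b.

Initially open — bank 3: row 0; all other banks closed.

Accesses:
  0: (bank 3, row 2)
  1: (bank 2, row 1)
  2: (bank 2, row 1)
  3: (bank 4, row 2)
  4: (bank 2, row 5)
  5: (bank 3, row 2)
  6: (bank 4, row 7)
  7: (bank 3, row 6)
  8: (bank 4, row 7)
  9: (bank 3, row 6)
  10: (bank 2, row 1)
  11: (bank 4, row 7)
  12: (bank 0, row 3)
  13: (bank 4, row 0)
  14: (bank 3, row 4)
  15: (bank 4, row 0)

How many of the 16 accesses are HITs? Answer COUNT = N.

COUNT = 6

  [0] b3 r2: had r0 ⇒ C
  [1] b2 r1: no row ⇒ E
  [2] b2 r1: had r1 ⇒ H
  [3] b4 r2: no row ⇒ E
  [4] b2 r5: had r1 ⇒ C
  [5] b3 r2: had r2 ⇒ H
  [6] b4 r7: had r2 ⇒ C
  [7] b3 r6: had r2 ⇒ C
  [8] b4 r7: had r7 ⇒ H
  [9] b3 r6: had r6 ⇒ H
  [10] b2 r1: had r5 ⇒ C
  [11] b4 r7: had r7 ⇒ H
  [12] b0 r3: no row ⇒ E
  [13] b4 r0: had r7 ⇒ C
  [14] b3 r4: had r6 ⇒ C
  [15] b4 r0: had r0 ⇒ H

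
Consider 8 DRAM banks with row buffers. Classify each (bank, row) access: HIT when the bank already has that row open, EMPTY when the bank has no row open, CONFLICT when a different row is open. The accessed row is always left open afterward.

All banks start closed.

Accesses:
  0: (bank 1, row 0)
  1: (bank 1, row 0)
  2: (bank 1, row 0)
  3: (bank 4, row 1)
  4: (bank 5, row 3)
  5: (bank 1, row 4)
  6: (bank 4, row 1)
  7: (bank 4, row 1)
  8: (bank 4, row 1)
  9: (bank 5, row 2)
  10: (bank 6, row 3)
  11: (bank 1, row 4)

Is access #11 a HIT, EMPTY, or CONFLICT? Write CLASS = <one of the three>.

#0 (1,0) E
#1 (1,0) H  (was 0)
#2 (1,0) H  (was 0)
#3 (4,1) E
#4 (5,3) E
#5 (1,4) C  (was 0)
#6 (4,1) H  (was 1)
#7 (4,1) H  (was 1)
#8 (4,1) H  (was 1)
#9 (5,2) C  (was 3)
#10 (6,3) E
#11 (1,4) H  (was 4)

CLASS = HIT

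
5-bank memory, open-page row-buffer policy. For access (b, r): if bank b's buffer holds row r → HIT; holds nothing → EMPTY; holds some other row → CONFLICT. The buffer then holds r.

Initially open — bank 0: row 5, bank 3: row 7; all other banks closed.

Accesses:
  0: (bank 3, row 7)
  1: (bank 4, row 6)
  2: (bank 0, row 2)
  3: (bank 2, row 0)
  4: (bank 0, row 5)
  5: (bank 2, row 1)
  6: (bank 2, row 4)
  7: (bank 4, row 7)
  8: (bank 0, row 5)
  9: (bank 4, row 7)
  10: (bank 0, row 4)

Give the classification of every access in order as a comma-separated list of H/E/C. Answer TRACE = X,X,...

  [0] b3 r7: had r7 ⇒ H
  [1] b4 r6: no row ⇒ E
  [2] b0 r2: had r5 ⇒ C
  [3] b2 r0: no row ⇒ E
  [4] b0 r5: had r2 ⇒ C
  [5] b2 r1: had r0 ⇒ C
  [6] b2 r4: had r1 ⇒ C
  [7] b4 r7: had r6 ⇒ C
  [8] b0 r5: had r5 ⇒ H
  [9] b4 r7: had r7 ⇒ H
  [10] b0 r4: had r5 ⇒ C

TRACE = H,E,C,E,C,C,C,C,H,H,C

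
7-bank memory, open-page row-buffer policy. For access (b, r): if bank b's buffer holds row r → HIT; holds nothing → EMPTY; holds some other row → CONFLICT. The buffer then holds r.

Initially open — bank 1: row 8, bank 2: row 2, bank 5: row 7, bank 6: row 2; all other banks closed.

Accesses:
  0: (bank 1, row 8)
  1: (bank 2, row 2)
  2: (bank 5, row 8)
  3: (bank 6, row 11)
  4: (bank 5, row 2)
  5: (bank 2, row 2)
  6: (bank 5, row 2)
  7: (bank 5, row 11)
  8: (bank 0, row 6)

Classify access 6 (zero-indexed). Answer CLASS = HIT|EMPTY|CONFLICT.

#0 (1,8) H  (was 8)
#1 (2,2) H  (was 2)
#2 (5,8) C  (was 7)
#3 (6,11) C  (was 2)
#4 (5,2) C  (was 8)
#5 (2,2) H  (was 2)
#6 (5,2) H  (was 2)
#7 (5,11) C  (was 2)
#8 (0,6) E

CLASS = HIT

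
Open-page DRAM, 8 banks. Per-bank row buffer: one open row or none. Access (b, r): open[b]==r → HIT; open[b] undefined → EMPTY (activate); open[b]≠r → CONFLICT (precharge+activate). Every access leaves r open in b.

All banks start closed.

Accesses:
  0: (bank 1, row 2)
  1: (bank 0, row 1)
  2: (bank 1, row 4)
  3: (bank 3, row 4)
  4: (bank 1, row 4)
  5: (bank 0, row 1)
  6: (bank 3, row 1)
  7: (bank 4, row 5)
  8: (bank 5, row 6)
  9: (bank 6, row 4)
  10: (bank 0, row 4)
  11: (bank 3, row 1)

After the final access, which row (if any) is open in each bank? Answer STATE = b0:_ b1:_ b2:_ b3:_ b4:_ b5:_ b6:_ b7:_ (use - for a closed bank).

0: bank 1 row 2 — prev None → EMPTY
1: bank 0 row 1 — prev None → EMPTY
2: bank 1 row 4 — prev 2 → CONFLICT
3: bank 3 row 4 — prev None → EMPTY
4: bank 1 row 4 — prev 4 → HIT
5: bank 0 row 1 — prev 1 → HIT
6: bank 3 row 1 — prev 4 → CONFLICT
7: bank 4 row 5 — prev None → EMPTY
8: bank 5 row 6 — prev None → EMPTY
9: bank 6 row 4 — prev None → EMPTY
10: bank 0 row 4 — prev 1 → CONFLICT
11: bank 3 row 1 — prev 1 → HIT

STATE = b0:4 b1:4 b2:- b3:1 b4:5 b5:6 b6:4 b7:-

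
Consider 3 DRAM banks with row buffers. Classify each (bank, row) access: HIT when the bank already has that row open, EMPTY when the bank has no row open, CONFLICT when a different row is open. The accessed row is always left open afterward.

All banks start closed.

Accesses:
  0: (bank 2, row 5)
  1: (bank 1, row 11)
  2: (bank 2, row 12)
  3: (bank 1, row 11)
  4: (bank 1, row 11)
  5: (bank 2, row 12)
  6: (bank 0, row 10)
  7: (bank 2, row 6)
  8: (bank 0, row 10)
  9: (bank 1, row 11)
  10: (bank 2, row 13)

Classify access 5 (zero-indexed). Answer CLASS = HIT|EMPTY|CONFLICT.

CLASS = HIT

#0 (2,5) E
#1 (1,11) E
#2 (2,12) C  (was 5)
#3 (1,11) H  (was 11)
#4 (1,11) H  (was 11)
#5 (2,12) H  (was 12)
#6 (0,10) E
#7 (2,6) C  (was 12)
#8 (0,10) H  (was 10)
#9 (1,11) H  (was 11)
#10 (2,13) C  (was 6)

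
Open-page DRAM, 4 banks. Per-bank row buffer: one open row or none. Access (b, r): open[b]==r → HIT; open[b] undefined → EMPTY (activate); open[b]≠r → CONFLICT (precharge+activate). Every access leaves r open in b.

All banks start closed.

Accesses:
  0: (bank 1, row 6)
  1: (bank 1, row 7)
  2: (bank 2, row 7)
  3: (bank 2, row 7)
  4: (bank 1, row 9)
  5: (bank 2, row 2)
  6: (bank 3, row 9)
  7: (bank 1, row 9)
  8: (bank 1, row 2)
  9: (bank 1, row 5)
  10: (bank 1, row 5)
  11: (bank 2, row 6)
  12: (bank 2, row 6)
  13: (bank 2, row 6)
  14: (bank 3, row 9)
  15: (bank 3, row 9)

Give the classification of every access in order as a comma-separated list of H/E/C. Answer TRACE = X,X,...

TRACE = E,C,E,H,C,C,E,H,C,C,H,C,H,H,H,H

step 0: bank1 None->6 [EMPTY]
step 1: bank1 6->7 [CONFLICT]
step 2: bank2 None->7 [EMPTY]
step 3: bank2 7->7 [HIT]
step 4: bank1 7->9 [CONFLICT]
step 5: bank2 7->2 [CONFLICT]
step 6: bank3 None->9 [EMPTY]
step 7: bank1 9->9 [HIT]
step 8: bank1 9->2 [CONFLICT]
step 9: bank1 2->5 [CONFLICT]
step 10: bank1 5->5 [HIT]
step 11: bank2 2->6 [CONFLICT]
step 12: bank2 6->6 [HIT]
step 13: bank2 6->6 [HIT]
step 14: bank3 9->9 [HIT]
step 15: bank3 9->9 [HIT]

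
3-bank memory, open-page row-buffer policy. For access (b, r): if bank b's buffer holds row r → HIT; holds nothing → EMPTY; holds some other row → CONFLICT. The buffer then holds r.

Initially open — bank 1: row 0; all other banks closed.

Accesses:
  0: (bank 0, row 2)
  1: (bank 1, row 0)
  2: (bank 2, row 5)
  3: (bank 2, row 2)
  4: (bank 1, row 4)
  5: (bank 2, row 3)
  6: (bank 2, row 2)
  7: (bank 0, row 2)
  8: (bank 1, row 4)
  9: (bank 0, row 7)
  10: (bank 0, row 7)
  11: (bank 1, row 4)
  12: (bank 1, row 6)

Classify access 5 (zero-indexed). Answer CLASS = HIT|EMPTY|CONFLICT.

  [0] b0 r2: no row ⇒ E
  [1] b1 r0: had r0 ⇒ H
  [2] b2 r5: no row ⇒ E
  [3] b2 r2: had r5 ⇒ C
  [4] b1 r4: had r0 ⇒ C
  [5] b2 r3: had r2 ⇒ C
  [6] b2 r2: had r3 ⇒ C
  [7] b0 r2: had r2 ⇒ H
  [8] b1 r4: had r4 ⇒ H
  [9] b0 r7: had r2 ⇒ C
  [10] b0 r7: had r7 ⇒ H
  [11] b1 r4: had r4 ⇒ H
  [12] b1 r6: had r4 ⇒ C

CLASS = CONFLICT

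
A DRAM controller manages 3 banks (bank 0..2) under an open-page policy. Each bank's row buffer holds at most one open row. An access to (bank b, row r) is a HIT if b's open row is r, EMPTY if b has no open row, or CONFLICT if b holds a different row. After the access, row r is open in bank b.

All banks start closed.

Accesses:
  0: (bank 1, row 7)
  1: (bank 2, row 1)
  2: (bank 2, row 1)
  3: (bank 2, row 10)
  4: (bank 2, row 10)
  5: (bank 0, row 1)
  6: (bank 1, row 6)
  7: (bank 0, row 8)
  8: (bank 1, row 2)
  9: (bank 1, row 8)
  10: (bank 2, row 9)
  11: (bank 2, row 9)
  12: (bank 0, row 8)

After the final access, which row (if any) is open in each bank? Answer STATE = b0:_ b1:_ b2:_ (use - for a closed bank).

#0 (1,7) E
#1 (2,1) E
#2 (2,1) H  (was 1)
#3 (2,10) C  (was 1)
#4 (2,10) H  (was 10)
#5 (0,1) E
#6 (1,6) C  (was 7)
#7 (0,8) C  (was 1)
#8 (1,2) C  (was 6)
#9 (1,8) C  (was 2)
#10 (2,9) C  (was 10)
#11 (2,9) H  (was 9)
#12 (0,8) H  (was 8)

STATE = b0:8 b1:8 b2:9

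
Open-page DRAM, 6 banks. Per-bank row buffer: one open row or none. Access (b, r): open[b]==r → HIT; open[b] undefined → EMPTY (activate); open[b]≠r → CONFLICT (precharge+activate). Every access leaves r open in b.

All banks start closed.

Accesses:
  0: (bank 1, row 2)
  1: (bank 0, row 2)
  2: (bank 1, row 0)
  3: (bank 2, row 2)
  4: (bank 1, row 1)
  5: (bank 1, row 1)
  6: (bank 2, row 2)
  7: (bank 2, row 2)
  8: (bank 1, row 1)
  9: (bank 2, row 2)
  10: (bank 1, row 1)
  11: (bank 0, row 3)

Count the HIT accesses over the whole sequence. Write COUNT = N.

0: bank 1 row 2 — prev None → EMPTY
1: bank 0 row 2 — prev None → EMPTY
2: bank 1 row 0 — prev 2 → CONFLICT
3: bank 2 row 2 — prev None → EMPTY
4: bank 1 row 1 — prev 0 → CONFLICT
5: bank 1 row 1 — prev 1 → HIT
6: bank 2 row 2 — prev 2 → HIT
7: bank 2 row 2 — prev 2 → HIT
8: bank 1 row 1 — prev 1 → HIT
9: bank 2 row 2 — prev 2 → HIT
10: bank 1 row 1 — prev 1 → HIT
11: bank 0 row 3 — prev 2 → CONFLICT

COUNT = 6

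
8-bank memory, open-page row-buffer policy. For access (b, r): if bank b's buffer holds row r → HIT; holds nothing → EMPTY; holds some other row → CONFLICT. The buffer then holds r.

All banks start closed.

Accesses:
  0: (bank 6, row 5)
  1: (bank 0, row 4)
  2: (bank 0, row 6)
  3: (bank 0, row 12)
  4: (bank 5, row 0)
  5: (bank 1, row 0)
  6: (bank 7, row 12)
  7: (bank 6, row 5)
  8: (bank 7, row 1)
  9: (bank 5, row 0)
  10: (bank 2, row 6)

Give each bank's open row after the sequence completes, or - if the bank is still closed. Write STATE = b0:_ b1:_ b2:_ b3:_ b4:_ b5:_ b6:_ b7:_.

STATE = b0:12 b1:0 b2:6 b3:- b4:- b5:0 b6:5 b7:1

0: bank 6 row 5 — prev None → EMPTY
1: bank 0 row 4 — prev None → EMPTY
2: bank 0 row 6 — prev 4 → CONFLICT
3: bank 0 row 12 — prev 6 → CONFLICT
4: bank 5 row 0 — prev None → EMPTY
5: bank 1 row 0 — prev None → EMPTY
6: bank 7 row 12 — prev None → EMPTY
7: bank 6 row 5 — prev 5 → HIT
8: bank 7 row 1 — prev 12 → CONFLICT
9: bank 5 row 0 — prev 0 → HIT
10: bank 2 row 6 — prev None → EMPTY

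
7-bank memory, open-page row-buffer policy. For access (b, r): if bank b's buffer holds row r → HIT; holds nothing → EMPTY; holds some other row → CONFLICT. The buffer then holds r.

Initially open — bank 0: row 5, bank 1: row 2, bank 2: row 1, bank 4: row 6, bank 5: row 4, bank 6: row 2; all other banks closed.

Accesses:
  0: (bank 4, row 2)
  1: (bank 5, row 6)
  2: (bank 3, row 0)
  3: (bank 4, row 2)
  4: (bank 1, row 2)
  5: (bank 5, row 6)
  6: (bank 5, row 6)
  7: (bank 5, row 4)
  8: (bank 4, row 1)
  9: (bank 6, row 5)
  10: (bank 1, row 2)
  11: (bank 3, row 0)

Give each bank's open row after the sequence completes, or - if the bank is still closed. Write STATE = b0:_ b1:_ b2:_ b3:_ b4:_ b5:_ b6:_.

STATE = b0:5 b1:2 b2:1 b3:0 b4:1 b5:4 b6:5

step 0: bank4 6->2 [CONFLICT]
step 1: bank5 4->6 [CONFLICT]
step 2: bank3 None->0 [EMPTY]
step 3: bank4 2->2 [HIT]
step 4: bank1 2->2 [HIT]
step 5: bank5 6->6 [HIT]
step 6: bank5 6->6 [HIT]
step 7: bank5 6->4 [CONFLICT]
step 8: bank4 2->1 [CONFLICT]
step 9: bank6 2->5 [CONFLICT]
step 10: bank1 2->2 [HIT]
step 11: bank3 0->0 [HIT]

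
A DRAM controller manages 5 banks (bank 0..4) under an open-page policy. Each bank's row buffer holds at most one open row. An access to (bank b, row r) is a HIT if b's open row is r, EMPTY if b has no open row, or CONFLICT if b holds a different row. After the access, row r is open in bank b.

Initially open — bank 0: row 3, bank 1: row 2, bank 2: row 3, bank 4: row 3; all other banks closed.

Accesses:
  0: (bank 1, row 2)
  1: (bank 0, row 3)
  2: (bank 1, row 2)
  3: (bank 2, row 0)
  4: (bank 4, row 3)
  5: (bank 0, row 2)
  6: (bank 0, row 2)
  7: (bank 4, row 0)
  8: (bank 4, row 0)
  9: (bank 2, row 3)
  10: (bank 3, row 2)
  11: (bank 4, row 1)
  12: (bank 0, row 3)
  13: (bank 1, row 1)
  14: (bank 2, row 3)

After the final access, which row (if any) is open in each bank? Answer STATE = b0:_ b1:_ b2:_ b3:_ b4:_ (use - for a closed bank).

  [0] b1 r2: had r2 ⇒ H
  [1] b0 r3: had r3 ⇒ H
  [2] b1 r2: had r2 ⇒ H
  [3] b2 r0: had r3 ⇒ C
  [4] b4 r3: had r3 ⇒ H
  [5] b0 r2: had r3 ⇒ C
  [6] b0 r2: had r2 ⇒ H
  [7] b4 r0: had r3 ⇒ C
  [8] b4 r0: had r0 ⇒ H
  [9] b2 r3: had r0 ⇒ C
  [10] b3 r2: no row ⇒ E
  [11] b4 r1: had r0 ⇒ C
  [12] b0 r3: had r2 ⇒ C
  [13] b1 r1: had r2 ⇒ C
  [14] b2 r3: had r3 ⇒ H

STATE = b0:3 b1:1 b2:3 b3:2 b4:1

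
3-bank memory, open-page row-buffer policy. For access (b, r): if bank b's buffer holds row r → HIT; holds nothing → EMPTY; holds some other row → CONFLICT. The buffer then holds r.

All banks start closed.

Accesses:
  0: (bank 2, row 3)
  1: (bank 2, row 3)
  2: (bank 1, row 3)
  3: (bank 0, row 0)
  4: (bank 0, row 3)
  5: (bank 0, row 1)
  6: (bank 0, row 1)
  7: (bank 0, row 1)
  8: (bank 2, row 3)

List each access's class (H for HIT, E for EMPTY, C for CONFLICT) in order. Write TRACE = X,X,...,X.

0: bank 2 row 3 — prev None → EMPTY
1: bank 2 row 3 — prev 3 → HIT
2: bank 1 row 3 — prev None → EMPTY
3: bank 0 row 0 — prev None → EMPTY
4: bank 0 row 3 — prev 0 → CONFLICT
5: bank 0 row 1 — prev 3 → CONFLICT
6: bank 0 row 1 — prev 1 → HIT
7: bank 0 row 1 — prev 1 → HIT
8: bank 2 row 3 — prev 3 → HIT

TRACE = E,H,E,E,C,C,H,H,H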